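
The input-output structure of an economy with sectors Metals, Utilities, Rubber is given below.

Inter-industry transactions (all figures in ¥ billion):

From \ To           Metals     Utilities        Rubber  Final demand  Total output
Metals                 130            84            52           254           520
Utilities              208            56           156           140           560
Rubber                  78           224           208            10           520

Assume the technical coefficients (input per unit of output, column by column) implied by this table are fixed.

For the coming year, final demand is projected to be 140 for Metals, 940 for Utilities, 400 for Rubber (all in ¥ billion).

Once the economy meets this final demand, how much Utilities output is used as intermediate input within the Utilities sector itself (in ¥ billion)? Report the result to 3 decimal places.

z_22 = 228.548

Technical coefficients a_ij = z_ij / X_j:
  a_11 = 130/520 = 0.25, a_21 = 208/520 = 0.40, a_31 = 78/520 = 0.15
  a_12 = 84/560 = 0.15, a_22 = 56/560 = 0.10, a_32 = 224/560 = 0.40
  a_13 = 52/520 = 0.10, a_23 = 156/520 = 0.30, a_33 = 208/520 = 0.40
I − A =
  [   0.75    -0.15    -0.10]
  [  -0.40     0.90    -0.30]
  [  -0.15    -0.40     0.60]
Cofactors of I−A, C_ij = (−1)^(i+j)·(minor ij) (rows/columns in the sector order above):
  C_11 = (0.90)(0.60) − (-0.30)(-0.40) = 0.4200
  C_12 = −[(-0.40)(0.60) − (-0.30)(-0.15)] = 0.2850
  C_13 = (-0.40)(-0.40) − (0.90)(-0.15) = 0.2950
  C_21 = −[(-0.15)(0.60) − (-0.10)(-0.40)] = 0.1300
  C_22 = (0.75)(0.60) − (-0.10)(-0.15) = 0.4350
  C_23 = −[(0.75)(-0.40) − (-0.15)(-0.15)] = 0.3225
  C_31 = (-0.15)(-0.30) − (-0.10)(0.90) = 0.1350
  C_32 = −[(0.75)(-0.30) − (-0.10)(-0.40)] = 0.2650
  C_33 = (0.75)(0.90) − (-0.15)(-0.40) = 0.6150
det(I−A) = Σ_j (I−A)_1j·C_1j = (0.75)(0.4200) + (-0.15)(0.2850) + (-0.10)(0.2950) = 0.24275
adj(I−A) = Cᵀ =
  [ 0.4200   0.1300   0.1350]
  [ 0.2850   0.4350   0.2650]
  [ 0.2950   0.3225   0.6150]
(I − A)⁻¹ = adj(I−A) / det(I−A) ≈
  [   1.7302     0.5355     0.5561]
  [   1.1740     1.7920     1.0917]
  [   1.2152     1.3285     2.5335]
First solve x = (I − A)⁻¹ d = adj(I−A)·d / det(I−A); in particular x_2 = (0.2850·140 + 0.4350·940 + 0.2650·400) / 0.24275 = 554.80 / 0.24275 ≈ 2285.47889.
Intermediate flow from 2 to 2: z_22 = a_22 · x_2 = 0.10 × 554.80 / 0.24275 = 55.48 / 0.24275 ≈ 228.548.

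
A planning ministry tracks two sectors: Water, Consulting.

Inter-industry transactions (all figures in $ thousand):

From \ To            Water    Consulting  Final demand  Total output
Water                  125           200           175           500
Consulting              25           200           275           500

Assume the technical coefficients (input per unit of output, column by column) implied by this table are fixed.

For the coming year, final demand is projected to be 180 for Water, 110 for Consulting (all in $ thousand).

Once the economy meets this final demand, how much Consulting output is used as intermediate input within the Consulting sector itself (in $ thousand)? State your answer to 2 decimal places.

z_22 = 85.12

Technical coefficients a_ij = z_ij / X_j:
  a_11 = 125/500 = 0.25, a_21 = 25/500 = 0.05
  a_12 = 200/500 = 0.40, a_22 = 200/500 = 0.40
I − A =
  [   0.75    -0.40]
  [  -0.05     0.60]
det(I−A) = (0.75)(0.60) − (-0.40)(-0.05) = 0.4300
adj(I−A) = [[0.60, 0.40], [0.05, 0.75]]
(I − A)⁻¹ = adj(I−A) / det(I−A) ≈
  [   1.3953     0.9302]
  [   0.1163     1.7442]
First solve x = (I − A)⁻¹ d = adj(I−A)·d / det(I−A); in particular x_2 = (0.05·180 + 0.75·110) / 0.4300 = 91.50 / 0.4300 ≈ 212.7907.
Intermediate flow from 2 to 2: z_22 = a_22 · x_2 = 0.40 × 91.50 / 0.4300 = 36.60 / 0.4300 ≈ 85.12.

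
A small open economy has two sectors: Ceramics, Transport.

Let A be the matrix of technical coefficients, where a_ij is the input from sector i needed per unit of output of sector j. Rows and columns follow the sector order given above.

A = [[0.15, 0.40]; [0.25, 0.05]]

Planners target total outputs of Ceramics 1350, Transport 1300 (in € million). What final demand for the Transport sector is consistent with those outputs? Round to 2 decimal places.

I − A =
  [   0.85    -0.40]
  [  -0.25     0.95]
d = (I − A) x:
  d_1 = (+0.85)·1350 + (-0.40)·1300 = 627.50
  d_2 = (-0.25)·1350 + (+0.95)·1300 = 897.50

d_2 = 897.50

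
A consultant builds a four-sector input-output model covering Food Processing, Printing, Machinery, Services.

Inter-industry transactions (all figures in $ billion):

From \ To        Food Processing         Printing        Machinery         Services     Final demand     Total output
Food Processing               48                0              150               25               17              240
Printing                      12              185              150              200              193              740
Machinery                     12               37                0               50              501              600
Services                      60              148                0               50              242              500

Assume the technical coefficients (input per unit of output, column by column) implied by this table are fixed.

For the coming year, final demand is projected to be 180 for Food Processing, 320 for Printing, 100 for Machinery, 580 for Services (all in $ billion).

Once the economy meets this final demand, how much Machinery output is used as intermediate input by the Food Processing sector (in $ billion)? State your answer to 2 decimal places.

Technical coefficients a_ij = z_ij / X_j:
  a_11 = 48/240 = 0.20, a_21 = 12/240 = 0.05, a_31 = 12/240 = 0.05, a_41 = 60/240 = 0.25
  a_12 = 0/740 = 0.00, a_22 = 185/740 = 0.25, a_32 = 37/740 = 0.05, a_42 = 148/740 = 0.20
  a_13 = 150/600 = 0.25, a_23 = 150/600 = 0.25, a_33 = 0/600 = 0.00, a_43 = 0/600 = 0.00
  a_14 = 25/500 = 0.05, a_24 = 200/500 = 0.40, a_34 = 50/500 = 0.10, a_44 = 50/500 = 0.10
I − A =
  [   0.80     0.00    -0.25    -0.05]
  [  -0.05     0.75    -0.25    -0.40]
  [  -0.05    -0.05     1.00    -0.10]
  [  -0.25    -0.20     0.00     0.90]
Compute the cofactors C_ij = (−1)^(i+j)·(3×3 minor ij) of I−A; the adjugate is their transpose:
adj(I−A) = Cᵀ =
  [ 0.578750   0.026250   0.151250   0.060625]
  [ 0.162500   0.690000   0.213125   0.339375]
  [ 0.056750   0.051875   0.466125   0.078000]
  [ 0.196875   0.160625   0.089375   0.580000]
det(I−A) = Σ_j (I−A)_1j·C_1j = (0.80)(0.578750) + (0.00)(0.162500) + (-0.25)(0.056750) + (-0.05)(0.196875) = 0.43896875
(I − A)⁻¹ = adj(I−A) / det(I−A) ≈
  [   1.3184     0.0598     0.3446     0.1381]
  [   0.3702     1.5719     0.4855     0.7731]
  [   0.1293     0.1182     1.0619     0.1777]
  [   0.4485     0.3659     0.2036     1.3213]
First solve x = (I − A)⁻¹ d = adj(I−A)·d / det(I−A); in particular x_1 = (0.578750·180 + 0.026250·320 + 0.151250·100 + 0.060625·580) / 0.43896875 = 162.8625 / 0.43896875 ≈ 371.0116.
Intermediate flow from 3 to 1: z_31 = a_31 · x_1 = 0.05 × 162.8625 / 0.43896875 = 8.143125 / 0.43896875 ≈ 18.55.

z_31 = 18.55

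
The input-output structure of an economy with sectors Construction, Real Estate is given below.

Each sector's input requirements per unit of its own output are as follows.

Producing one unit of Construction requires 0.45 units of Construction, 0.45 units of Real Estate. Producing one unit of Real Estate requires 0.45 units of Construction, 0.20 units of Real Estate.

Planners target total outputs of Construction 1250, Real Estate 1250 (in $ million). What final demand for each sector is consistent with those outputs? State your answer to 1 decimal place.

d_C = 125.0, d_R = 437.5

I − A =
  [   0.55    -0.45]
  [  -0.45     0.80]
d = (I − A) x:
  d_C = (+0.55)·1250 + (-0.45)·1250 = 125.0
  d_R = (-0.45)·1250 + (+0.80)·1250 = 437.5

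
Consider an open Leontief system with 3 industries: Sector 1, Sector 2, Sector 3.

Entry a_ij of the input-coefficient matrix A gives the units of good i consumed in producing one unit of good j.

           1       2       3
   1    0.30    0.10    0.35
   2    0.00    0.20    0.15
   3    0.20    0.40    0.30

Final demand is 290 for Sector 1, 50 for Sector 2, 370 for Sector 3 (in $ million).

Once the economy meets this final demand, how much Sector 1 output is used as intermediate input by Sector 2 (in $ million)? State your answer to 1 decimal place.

I − A =
  [   0.70    -0.10    -0.35]
  [   0.00     0.80    -0.15]
  [  -0.20    -0.40     0.70]
Cofactors of I−A, C_ij = (−1)^(i+j)·(minor ij) (rows/columns in the sector order above):
  C_11 = (0.80)(0.70) − (-0.15)(-0.40) = 0.5000
  C_12 = −[(0.00)(0.70) − (-0.15)(-0.20)] = 0.0300
  C_13 = (0.00)(-0.40) − (0.80)(-0.20) = 0.1600
  C_21 = −[(-0.10)(0.70) − (-0.35)(-0.40)] = 0.2100
  C_22 = (0.70)(0.70) − (-0.35)(-0.20) = 0.4200
  C_23 = −[(0.70)(-0.40) − (-0.10)(-0.20)] = 0.3000
  C_31 = (-0.10)(-0.15) − (-0.35)(0.80) = 0.2950
  C_32 = −[(0.70)(-0.15) − (-0.35)(0.00)] = 0.1050
  C_33 = (0.70)(0.80) − (-0.10)(0.00) = 0.5600
det(I−A) = Σ_j (I−A)_1j·C_1j = (0.70)(0.5000) + (-0.10)(0.0300) + (-0.35)(0.1600) = 0.2910
adj(I−A) = Cᵀ =
  [ 0.5000   0.2100   0.2950]
  [ 0.0300   0.4200   0.1050]
  [ 0.1600   0.3000   0.5600]
(I − A)⁻¹ = adj(I−A) / det(I−A) ≈
  [   1.7182     0.7216     1.0137]
  [   0.1031     1.4433     0.3608]
  [   0.5498     1.0309     1.9244]
First solve x = (I − A)⁻¹ d = adj(I−A)·d / det(I−A); in particular x_2 = (0.0300·290 + 0.4200·50 + 0.1050·370) / 0.2910 = 68.55 / 0.2910 ≈ 235.567.
Intermediate flow from 1 to 2: z_12 = a_12 · x_2 = 0.10 × 68.55 / 0.2910 = 6.855 / 0.2910 ≈ 23.6.

z_12 = 23.6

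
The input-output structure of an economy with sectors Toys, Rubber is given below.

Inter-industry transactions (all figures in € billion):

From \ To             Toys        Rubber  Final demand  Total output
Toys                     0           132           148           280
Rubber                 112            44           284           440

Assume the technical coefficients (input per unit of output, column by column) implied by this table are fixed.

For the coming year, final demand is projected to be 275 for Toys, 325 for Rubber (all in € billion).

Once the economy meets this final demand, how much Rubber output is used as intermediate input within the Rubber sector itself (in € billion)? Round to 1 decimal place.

z_22 = 55.8

Technical coefficients a_ij = z_ij / X_j:
  a_11 = 0/280 = 0.00, a_21 = 112/280 = 0.40
  a_12 = 132/440 = 0.30, a_22 = 44/440 = 0.10
I − A =
  [   1.00    -0.30]
  [  -0.40     0.90]
det(I−A) = (1.00)(0.90) − (-0.30)(-0.40) = 0.7800
adj(I−A) = [[0.90, 0.30], [0.40, 1.00]]
(I − A)⁻¹ = adj(I−A) / det(I−A) ≈
  [   1.1538     0.3846]
  [   0.5128     1.2821]
First solve x = (I − A)⁻¹ d = adj(I−A)·d / det(I−A); in particular x_2 = (0.40·275 + 1.00·325) / 0.7800 = 435.00 / 0.7800 ≈ 557.692.
Intermediate flow from 2 to 2: z_22 = a_22 · x_2 = 0.10 × 435.00 / 0.7800 = 43.50 / 0.7800 ≈ 55.8.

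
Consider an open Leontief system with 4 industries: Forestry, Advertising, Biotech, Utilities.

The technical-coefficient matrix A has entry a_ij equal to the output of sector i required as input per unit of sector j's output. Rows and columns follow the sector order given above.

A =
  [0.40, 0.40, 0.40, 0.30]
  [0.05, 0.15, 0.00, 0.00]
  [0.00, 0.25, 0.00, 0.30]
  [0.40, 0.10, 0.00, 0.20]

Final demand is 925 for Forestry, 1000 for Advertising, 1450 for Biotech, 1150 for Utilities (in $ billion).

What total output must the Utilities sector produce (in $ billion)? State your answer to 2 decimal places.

I − A =
  [   0.60    -0.40    -0.40    -0.30]
  [  -0.05     0.85     0.00     0.00]
  [   0.00    -0.25     1.00    -0.30]
  [  -0.40    -0.10     0.00     0.80]
Compute the cofactors C_ij = (−1)^(i+j)·(3×3 minor ij) of I−A; the adjugate is their transpose:
adj(I−A) = Cᵀ =
  [ 0.68000   0.44200   0.27200   0.35700]
  [ 0.04000   0.31200   0.01600   0.02100]
  [ 0.11350   0.15600   0.28850   0.15075]
  [ 0.34500   0.26000   0.13800   0.48500]
det(I−A) = Σ_j (I−A)_1j·C_1j = (0.60)(0.68000) + (-0.40)(0.04000) + (-0.40)(0.11350) + (-0.30)(0.34500) = 0.2431
(I − A)⁻¹ = adj(I−A) / det(I−A) ≈
  [   2.7972     1.8182     1.1189     1.4685]
  [   0.1645     1.2834     0.0658     0.0864]
  [   0.4669     0.6417     1.1868     0.6201]
  [   1.4192     1.0695     0.5677     1.9951]
x = (I − A)⁻¹ d = adj(I−A)·d / det(I−A), with det(I−A) = 0.2431:
  x_1 = (0.68000·925 + 0.44200·1000 + 0.27200·1450 + 0.35700·1150) / 0.2431 = 1875.95 / 0.2431 ≈ 7716.78
  x_2 = (0.04000·925 + 0.31200·1000 + 0.01600·1450 + 0.02100·1150) / 0.2431 = 396.35 / 0.2431 ≈ 1630.40
  x_3 = (0.11350·925 + 0.15600·1000 + 0.28850·1450 + 0.15075·1150) / 0.2431 = 852.675 / 0.2431 ≈ 3507.51
  x_4 = (0.34500·925 + 0.26000·1000 + 0.13800·1450 + 0.48500·1150) / 0.2431 = 1336.975 / 0.2431 ≈ 5499.69

x_4 = 5499.69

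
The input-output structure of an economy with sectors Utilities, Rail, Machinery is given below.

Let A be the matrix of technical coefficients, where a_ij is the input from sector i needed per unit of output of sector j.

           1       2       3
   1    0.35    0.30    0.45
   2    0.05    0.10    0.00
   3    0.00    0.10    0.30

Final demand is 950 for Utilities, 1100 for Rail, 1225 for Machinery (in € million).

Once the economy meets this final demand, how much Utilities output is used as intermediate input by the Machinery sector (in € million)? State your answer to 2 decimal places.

z_13 = 878.45

I − A =
  [   0.65    -0.30    -0.45]
  [  -0.05     0.90     0.00]
  [   0.00    -0.10     0.70]
Cofactors of I−A, C_ij = (−1)^(i+j)·(minor ij) (rows/columns in the sector order above):
  C_11 = (0.90)(0.70) − (0.00)(-0.10) = 0.6300
  C_12 = −[(-0.05)(0.70) − (0.00)(0.00)] = 0.0350
  C_13 = (-0.05)(-0.10) − (0.90)(0.00) = 0.0050
  C_21 = −[(-0.30)(0.70) − (-0.45)(-0.10)] = 0.2550
  C_22 = (0.65)(0.70) − (-0.45)(0.00) = 0.4550
  C_23 = −[(0.65)(-0.10) − (-0.30)(0.00)] = 0.0650
  C_31 = (-0.30)(0.00) − (-0.45)(0.90) = 0.4050
  C_32 = −[(0.65)(0.00) − (-0.45)(-0.05)] = 0.0225
  C_33 = (0.65)(0.90) − (-0.30)(-0.05) = 0.5700
det(I−A) = Σ_j (I−A)_1j·C_1j = (0.65)(0.6300) + (-0.30)(0.0350) + (-0.45)(0.0050) = 0.39675
adj(I−A) = Cᵀ =
  [ 0.6300   0.2550   0.4050]
  [ 0.0350   0.4550   0.0225]
  [ 0.0050   0.0650   0.5700]
(I − A)⁻¹ = adj(I−A) / det(I−A) ≈
  [   1.5879     0.6427     1.0208]
  [   0.0882     1.1468     0.0567]
  [   0.0126     0.1638     1.4367]
First solve x = (I − A)⁻¹ d = adj(I−A)·d / det(I−A); in particular x_3 = (0.0050·950 + 0.0650·1100 + 0.5700·1225) / 0.39675 = 774.50 / 0.39675 ≈ 1952.1109.
Intermediate flow from 1 to 3: z_13 = a_13 · x_3 = 0.45 × 774.50 / 0.39675 = 348.525 / 0.39675 ≈ 878.45.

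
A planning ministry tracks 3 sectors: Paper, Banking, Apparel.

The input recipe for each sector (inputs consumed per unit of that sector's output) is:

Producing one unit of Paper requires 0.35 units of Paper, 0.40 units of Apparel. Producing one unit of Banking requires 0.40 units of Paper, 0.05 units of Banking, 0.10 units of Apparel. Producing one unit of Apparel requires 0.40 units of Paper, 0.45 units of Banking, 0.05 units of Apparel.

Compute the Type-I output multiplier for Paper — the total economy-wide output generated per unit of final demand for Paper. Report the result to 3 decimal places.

I − A =
  [   0.65    -0.40    -0.40]
  [   0.00     0.95    -0.45]
  [  -0.40    -0.10     0.95]
Cofactors of I−A, C_ij = (−1)^(i+j)·(minor ij) (rows/columns in the sector order above):
  C_11 = (0.95)(0.95) − (-0.45)(-0.10) = 0.8575
  C_12 = −[(0.00)(0.95) − (-0.45)(-0.40)] = 0.1800
  C_13 = (0.00)(-0.10) − (0.95)(-0.40) = 0.3800
  C_21 = −[(-0.40)(0.95) − (-0.40)(-0.10)] = 0.4200
  C_22 = (0.65)(0.95) − (-0.40)(-0.40) = 0.4575
  C_23 = −[(0.65)(-0.10) − (-0.40)(-0.40)] = 0.2250
  C_31 = (-0.40)(-0.45) − (-0.40)(0.95) = 0.5600
  C_32 = −[(0.65)(-0.45) − (-0.40)(0.00)] = 0.2925
  C_33 = (0.65)(0.95) − (-0.40)(0.00) = 0.6175
det(I−A) = Σ_j (I−A)_1j·C_1j = (0.65)(0.8575) + (-0.40)(0.1800) + (-0.40)(0.3800) = 0.333375
adj(I−A) = Cᵀ =
  [ 0.8575   0.4200   0.5600]
  [ 0.1800   0.4575   0.2925]
  [ 0.3800   0.2250   0.6175]
(I − A)⁻¹ = adj(I−A) / det(I−A) ≈
  [   2.5722     1.2598     1.6798]
  [   0.5399     1.3723     0.8774]
  [   1.1399     0.6749     1.8523]
The output multiplier for sector j is the column-j sum of the Leontief inverse (I − A)⁻¹ = adj(I−A) / det(I−A).
Column 1 of adj(I−A): (0.8575, 0.1800, 0.3800); det(I−A) = 0.333375.
m_1 = (0.8575 + 0.1800 + 0.3800) / 0.333375 = 1.4175 / 0.333375 ≈ 4.252.

m_1 = 4.252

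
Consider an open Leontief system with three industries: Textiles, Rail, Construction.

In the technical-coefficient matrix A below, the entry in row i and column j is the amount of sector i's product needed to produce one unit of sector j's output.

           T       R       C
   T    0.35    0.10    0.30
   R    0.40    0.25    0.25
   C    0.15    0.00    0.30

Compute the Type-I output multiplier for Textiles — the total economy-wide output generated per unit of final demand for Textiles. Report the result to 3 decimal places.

m_T = 3.463

I − A =
  [   0.65    -0.10    -0.30]
  [  -0.40     0.75    -0.25]
  [  -0.15     0.00     0.70]
Cofactors of I−A, C_ij = (−1)^(i+j)·(minor ij) (rows/columns in the sector order above):
  C_11 = (0.75)(0.70) − (-0.25)(0.00) = 0.5250
  C_12 = −[(-0.40)(0.70) − (-0.25)(-0.15)] = 0.3175
  C_13 = (-0.40)(0.00) − (0.75)(-0.15) = 0.1125
  C_21 = −[(-0.10)(0.70) − (-0.30)(0.00)] = 0.0700
  C_22 = (0.65)(0.70) − (-0.30)(-0.15) = 0.4100
  C_23 = −[(0.65)(0.00) − (-0.10)(-0.15)] = 0.0150
  C_31 = (-0.10)(-0.25) − (-0.30)(0.75) = 0.2500
  C_32 = −[(0.65)(-0.25) − (-0.30)(-0.40)] = 0.2825
  C_33 = (0.65)(0.75) − (-0.10)(-0.40) = 0.4475
det(I−A) = Σ_j (I−A)_1j·C_1j = (0.65)(0.5250) + (-0.10)(0.3175) + (-0.30)(0.1125) = 0.27575
adj(I−A) = Cᵀ =
  [ 0.5250   0.0700   0.2500]
  [ 0.3175   0.4100   0.2825]
  [ 0.1125   0.0150   0.4475]
(I − A)⁻¹ = adj(I−A) / det(I−A) ≈
  [   1.9039     0.2539     0.9066]
  [   1.1514     1.4869     1.0245]
  [   0.4080     0.0544     1.6228]
The output multiplier for sector j is the column-j sum of the Leontief inverse (I − A)⁻¹ = adj(I−A) / det(I−A).
Column T of adj(I−A): (0.5250, 0.3175, 0.1125); det(I−A) = 0.27575.
m_T = (0.5250 + 0.3175 + 0.1125) / 0.27575 = 0.955 / 0.27575 ≈ 3.463.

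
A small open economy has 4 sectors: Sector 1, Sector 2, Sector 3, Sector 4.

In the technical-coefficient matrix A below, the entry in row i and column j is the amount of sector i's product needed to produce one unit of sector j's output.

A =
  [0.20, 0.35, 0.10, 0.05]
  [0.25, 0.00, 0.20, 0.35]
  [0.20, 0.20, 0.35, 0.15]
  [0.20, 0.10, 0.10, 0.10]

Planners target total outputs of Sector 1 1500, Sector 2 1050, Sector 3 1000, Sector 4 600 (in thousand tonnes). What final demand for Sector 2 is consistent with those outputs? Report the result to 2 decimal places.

d_2 = 265.00

I − A =
  [   0.80    -0.35    -0.10    -0.05]
  [  -0.25     1.00    -0.20    -0.35]
  [  -0.20    -0.20     0.65    -0.15]
  [  -0.20    -0.10    -0.10     0.90]
d = (I − A) x:
  d_1 = (+0.80)·1500 + (-0.35)·1050 + (-0.10)·1000 + (-0.05)·600 = 702.50
  d_2 = (-0.25)·1500 + (+1.00)·1050 + (-0.20)·1000 + (-0.35)·600 = 265.00
  d_3 = (-0.20)·1500 + (-0.20)·1050 + (+0.65)·1000 + (-0.15)·600 = 50.00
  d_4 = (-0.20)·1500 + (-0.10)·1050 + (-0.10)·1000 + (+0.90)·600 = 35.00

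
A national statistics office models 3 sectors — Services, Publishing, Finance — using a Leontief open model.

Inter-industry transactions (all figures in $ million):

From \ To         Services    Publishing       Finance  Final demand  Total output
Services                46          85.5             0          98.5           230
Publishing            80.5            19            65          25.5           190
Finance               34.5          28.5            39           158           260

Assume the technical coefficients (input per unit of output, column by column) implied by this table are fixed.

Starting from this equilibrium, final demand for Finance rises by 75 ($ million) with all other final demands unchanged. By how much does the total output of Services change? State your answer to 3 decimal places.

Δx_1 = 19.565

Technical coefficients a_ij = z_ij / X_j:
  a_11 = 46/230 = 0.20, a_21 = 80.5/230 = 0.35, a_31 = 34.5/230 = 0.15
  a_12 = 85.5/190 = 0.45, a_22 = 19/190 = 0.10, a_32 = 28.5/190 = 0.15
  a_13 = 0/260 = 0.00, a_23 = 65/260 = 0.25, a_33 = 39/260 = 0.15
I − A =
  [   0.80    -0.45     0.00]
  [  -0.35     0.90    -0.25]
  [  -0.15    -0.15     0.85]
Cofactors of I−A, C_ij = (−1)^(i+j)·(minor ij) (rows/columns in the sector order above):
  C_11 = (0.90)(0.85) − (-0.25)(-0.15) = 0.7275
  C_12 = −[(-0.35)(0.85) − (-0.25)(-0.15)] = 0.3350
  C_13 = (-0.35)(-0.15) − (0.90)(-0.15) = 0.1875
  C_21 = −[(-0.45)(0.85) − (0.00)(-0.15)] = 0.3825
  C_22 = (0.80)(0.85) − (0.00)(-0.15) = 0.6800
  C_23 = −[(0.80)(-0.15) − (-0.45)(-0.15)] = 0.1875
  C_31 = (-0.45)(-0.25) − (0.00)(0.90) = 0.1125
  C_32 = −[(0.80)(-0.25) − (0.00)(-0.35)] = 0.2000
  C_33 = (0.80)(0.90) − (-0.45)(-0.35) = 0.5625
det(I−A) = Σ_j (I−A)_1j·C_1j = (0.80)(0.7275) + (-0.45)(0.3350) + (0.00)(0.1875) = 0.43125
adj(I−A) = Cᵀ =
  [ 0.7275   0.3825   0.1125]
  [ 0.3350   0.6800   0.2000]
  [ 0.1875   0.1875   0.5625]
(I − A)⁻¹ = adj(I−A) / det(I−A) ≈
  [   1.6870     0.8870     0.2609]
  [   0.7768     1.5768     0.4638]
  [   0.4348     0.4348     1.3043]
Δx = (I − A)⁻¹ Δd with Δd having +75 in the Finance component and 0 elsewhere.
So Δx_1 = L_13 · (+75), where L_13 = adj(I−A)_13 / det(I−A) = 0.1125 / 0.43125.
Δx_1 = 0.1125 × (+75) / 0.43125 = 8.4375 / 0.43125 ≈ 19.565.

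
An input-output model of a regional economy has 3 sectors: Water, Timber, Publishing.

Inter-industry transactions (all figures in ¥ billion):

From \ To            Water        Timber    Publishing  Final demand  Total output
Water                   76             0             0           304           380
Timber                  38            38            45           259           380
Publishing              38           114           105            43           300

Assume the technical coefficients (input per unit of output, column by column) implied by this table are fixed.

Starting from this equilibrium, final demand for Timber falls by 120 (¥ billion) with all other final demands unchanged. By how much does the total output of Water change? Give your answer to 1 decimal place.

Technical coefficients a_ij = z_ij / X_j:
  a_WW = 76/380 = 0.20, a_TW = 38/380 = 0.10, a_PW = 38/380 = 0.10
  a_WT = 0/380 = 0.00, a_TT = 38/380 = 0.10, a_PT = 114/380 = 0.30
  a_WP = 0/300 = 0.00, a_TP = 45/300 = 0.15, a_PP = 105/300 = 0.35
I − A =
  [   0.80     0.00     0.00]
  [  -0.10     0.90    -0.15]
  [  -0.10    -0.30     0.65]
Cofactors of I−A, C_ij = (−1)^(i+j)·(minor ij) (rows/columns in the sector order above):
  C_11 = (0.90)(0.65) − (-0.15)(-0.30) = 0.5400
  C_12 = −[(-0.10)(0.65) − (-0.15)(-0.10)] = 0.0800
  C_13 = (-0.10)(-0.30) − (0.90)(-0.10) = 0.1200
  C_21 = −[(0.00)(0.65) − (0.00)(-0.30)] = 0.0000
  C_22 = (0.80)(0.65) − (0.00)(-0.10) = 0.5200
  C_23 = −[(0.80)(-0.30) − (0.00)(-0.10)] = 0.2400
  C_31 = (0.00)(-0.15) − (0.00)(0.90) = 0.0000
  C_32 = −[(0.80)(-0.15) − (0.00)(-0.10)] = 0.1200
  C_33 = (0.80)(0.90) − (0.00)(-0.10) = 0.7200
det(I−A) = Σ_j (I−A)_1j·C_1j = (0.80)(0.5400) + (0.00)(0.0800) + (0.00)(0.1200) = 0.4320
adj(I−A) = Cᵀ =
  [ 0.5400   0.0000   0.0000]
  [ 0.0800   0.5200   0.1200]
  [ 0.1200   0.2400   0.7200]
(I − A)⁻¹ = adj(I−A) / det(I−A) ≈
  [   1.2500     0.0000     0.0000]
  [   0.1852     1.2037     0.2778]
  [   0.2778     0.5556     1.6667]
Δx = (I − A)⁻¹ Δd with Δd having -120 in the Timber component and 0 elsewhere.
So Δx_W = L_WT · (-120), where L_WT = adj(I−A)_WT / det(I−A) = 0.0000 / 0.4320.
Δx_W = 0.0000 × (-120) / 0.4320 = 0.00 / 0.4320 = 0.0.

Δx_W = 0.0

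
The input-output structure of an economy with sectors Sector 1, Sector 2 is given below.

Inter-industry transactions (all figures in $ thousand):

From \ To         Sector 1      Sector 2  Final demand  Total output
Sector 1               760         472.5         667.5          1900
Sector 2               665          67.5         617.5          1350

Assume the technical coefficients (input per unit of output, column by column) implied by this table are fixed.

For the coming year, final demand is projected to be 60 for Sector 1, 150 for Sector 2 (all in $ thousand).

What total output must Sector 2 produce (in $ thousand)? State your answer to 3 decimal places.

x_2 = 248.045

Technical coefficients a_ij = z_ij / X_j:
  a_11 = 760/1900 = 0.40, a_21 = 665/1900 = 0.35
  a_12 = 472.5/1350 = 0.35, a_22 = 67.5/1350 = 0.05
I − A =
  [   0.60    -0.35]
  [  -0.35     0.95]
det(I−A) = (0.60)(0.95) − (-0.35)(-0.35) = 0.4475
adj(I−A) = [[0.95, 0.35], [0.35, 0.60]]
(I − A)⁻¹ = adj(I−A) / det(I−A) ≈
  [   2.1229     0.7821]
  [   0.7821     1.3408]
x = (I − A)⁻¹ d = adj(I−A)·d / det(I−A), with det(I−A) = 0.4475:
  x_1 = (0.95·60 + 0.35·150) / 0.4475 = 109.50 / 0.4475 ≈ 244.693
  x_2 = (0.35·60 + 0.60·150) / 0.4475 = 111.00 / 0.4475 ≈ 248.045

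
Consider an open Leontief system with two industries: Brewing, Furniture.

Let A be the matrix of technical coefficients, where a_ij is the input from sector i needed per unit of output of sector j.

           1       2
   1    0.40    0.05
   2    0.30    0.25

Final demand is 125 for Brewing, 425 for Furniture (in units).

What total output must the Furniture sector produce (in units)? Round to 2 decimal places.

I − A =
  [   0.60    -0.05]
  [  -0.30     0.75]
det(I−A) = (0.60)(0.75) − (-0.05)(-0.30) = 0.4350
adj(I−A) = [[0.75, 0.05], [0.30, 0.60]]
(I − A)⁻¹ = adj(I−A) / det(I−A) ≈
  [   1.7241     0.1149]
  [   0.6897     1.3793]
x = (I − A)⁻¹ d = adj(I−A)·d / det(I−A), with det(I−A) = 0.4350:
  x_1 = (0.75·125 + 0.05·425) / 0.4350 = 115.00 / 0.4350 ≈ 264.37
  x_2 = (0.30·125 + 0.60·425) / 0.4350 = 292.50 / 0.4350 ≈ 672.41

x_2 = 672.41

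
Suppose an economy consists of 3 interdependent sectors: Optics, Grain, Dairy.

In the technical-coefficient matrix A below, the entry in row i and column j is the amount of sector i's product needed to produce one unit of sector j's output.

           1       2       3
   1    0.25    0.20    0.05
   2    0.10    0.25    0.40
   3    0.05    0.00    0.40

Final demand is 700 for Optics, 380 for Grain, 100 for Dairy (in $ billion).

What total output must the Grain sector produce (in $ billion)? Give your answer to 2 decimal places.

x_2 = 802.66

I − A =
  [   0.75    -0.20    -0.05]
  [  -0.10     0.75    -0.40]
  [  -0.05     0.00     0.60]
Cofactors of I−A, C_ij = (−1)^(i+j)·(minor ij) (rows/columns in the sector order above):
  C_11 = (0.75)(0.60) − (-0.40)(0.00) = 0.4500
  C_12 = −[(-0.10)(0.60) − (-0.40)(-0.05)] = 0.0800
  C_13 = (-0.10)(0.00) − (0.75)(-0.05) = 0.0375
  C_21 = −[(-0.20)(0.60) − (-0.05)(0.00)] = 0.1200
  C_22 = (0.75)(0.60) − (-0.05)(-0.05) = 0.4475
  C_23 = −[(0.75)(0.00) − (-0.20)(-0.05)] = 0.0100
  C_31 = (-0.20)(-0.40) − (-0.05)(0.75) = 0.1175
  C_32 = −[(0.75)(-0.40) − (-0.05)(-0.10)] = 0.3050
  C_33 = (0.75)(0.75) − (-0.20)(-0.10) = 0.5425
det(I−A) = Σ_j (I−A)_1j·C_1j = (0.75)(0.4500) + (-0.20)(0.0800) + (-0.05)(0.0375) = 0.319625
adj(I−A) = Cᵀ =
  [ 0.4500   0.1200   0.1175]
  [ 0.0800   0.4475   0.3050]
  [ 0.0375   0.0100   0.5425]
(I − A)⁻¹ = adj(I−A) / det(I−A) ≈
  [   1.4079     0.3754     0.3676]
  [   0.2503     1.4001     0.9542]
  [   0.1173     0.0313     1.6973]
x = (I − A)⁻¹ d = adj(I−A)·d / det(I−A), with det(I−A) = 0.319625:
  x_1 = (0.4500·700 + 0.1200·380 + 0.1175·100) / 0.319625 = 372.35 / 0.319625 ≈ 1164.96
  x_2 = (0.0800·700 + 0.4475·380 + 0.3050·100) / 0.319625 = 256.55 / 0.319625 ≈ 802.66
  x_3 = (0.0375·700 + 0.0100·380 + 0.5425·100) / 0.319625 = 84.30 / 0.319625 ≈ 263.75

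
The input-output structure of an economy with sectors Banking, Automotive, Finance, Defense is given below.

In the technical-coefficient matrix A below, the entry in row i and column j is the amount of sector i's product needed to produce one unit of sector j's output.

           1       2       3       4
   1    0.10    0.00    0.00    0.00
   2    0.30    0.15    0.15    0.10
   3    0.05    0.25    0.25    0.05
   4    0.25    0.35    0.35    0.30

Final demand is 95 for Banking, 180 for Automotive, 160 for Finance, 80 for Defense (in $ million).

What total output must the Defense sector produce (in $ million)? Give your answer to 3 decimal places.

I − A =
  [   0.90     0.00     0.00     0.00]
  [  -0.30     0.85    -0.15    -0.10]
  [  -0.05    -0.25     0.75    -0.05]
  [  -0.25    -0.35    -0.35     0.70]
Compute the cofactors C_ij = (−1)^(i+j)·(3×3 minor ij) of I−A; the adjugate is their transpose:
adj(I−A) = Cᵀ =
  [ 0.367500   0.000000   0.000000   0.000000]
  [ 0.179875   0.456750   0.126000   0.074250]
  [ 0.102625   0.173250   0.504000   0.060750]
  [ 0.272500   0.315000   0.315000   0.540000]
det(I−A) = Σ_j (I−A)_1j·C_1j = (0.90)(0.367500) + (0.00)(0.179875) + (0.00)(0.102625) + (0.00)(0.272500) = 0.33075
(I − A)⁻¹ = adj(I−A) / det(I−A) ≈
  [   1.1111     0.0000     0.0000     0.0000]
  [   0.5438     1.3810     0.3810     0.2245]
  [   0.3103     0.5238     1.5238     0.1837]
  [   0.8239     0.9524     0.9524     1.6327]
x = (I − A)⁻¹ d = adj(I−A)·d / det(I−A), with det(I−A) = 0.33075:
  x_1 = (0.367500·95 + 0.000000·180 + 0.000000·160 + 0.000000·80) / 0.33075 = 34.9125 / 0.33075 ≈ 105.556
  x_2 = (0.179875·95 + 0.456750·180 + 0.126000·160 + 0.074250·80) / 0.33075 = 125.403125 / 0.33075 ≈ 379.148
  x_3 = (0.102625·95 + 0.173250·180 + 0.504000·160 + 0.060750·80) / 0.33075 = 126.434375 / 0.33075 ≈ 382.266
  x_4 = (0.272500·95 + 0.315000·180 + 0.315000·160 + 0.540000·80) / 0.33075 = 176.1875 / 0.33075 ≈ 532.691

x_4 = 532.691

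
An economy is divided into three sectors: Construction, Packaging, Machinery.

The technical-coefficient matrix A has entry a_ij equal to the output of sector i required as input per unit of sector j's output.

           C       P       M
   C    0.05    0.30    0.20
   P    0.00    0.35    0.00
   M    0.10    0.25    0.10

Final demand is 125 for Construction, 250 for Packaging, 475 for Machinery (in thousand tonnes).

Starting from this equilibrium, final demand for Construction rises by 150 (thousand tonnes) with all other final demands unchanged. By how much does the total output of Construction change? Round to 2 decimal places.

I − A =
  [   0.95    -0.30    -0.20]
  [   0.00     0.65     0.00]
  [  -0.10    -0.25     0.90]
Cofactors of I−A, C_ij = (−1)^(i+j)·(minor ij) (rows/columns in the sector order above):
  C_11 = (0.65)(0.90) − (0.00)(-0.25) = 0.5850
  C_12 = −[(0.00)(0.90) − (0.00)(-0.10)] = 0.0000
  C_13 = (0.00)(-0.25) − (0.65)(-0.10) = 0.0650
  C_21 = −[(-0.30)(0.90) − (-0.20)(-0.25)] = 0.3200
  C_22 = (0.95)(0.90) − (-0.20)(-0.10) = 0.8350
  C_23 = −[(0.95)(-0.25) − (-0.30)(-0.10)] = 0.2675
  C_31 = (-0.30)(0.00) − (-0.20)(0.65) = 0.1300
  C_32 = −[(0.95)(0.00) − (-0.20)(0.00)] = 0.0000
  C_33 = (0.95)(0.65) − (-0.30)(0.00) = 0.6175
det(I−A) = Σ_j (I−A)_1j·C_1j = (0.95)(0.5850) + (-0.30)(0.0000) + (-0.20)(0.0650) = 0.54275
adj(I−A) = Cᵀ =
  [ 0.5850   0.3200   0.1300]
  [ 0.0000   0.8350   0.0000]
  [ 0.0650   0.2675   0.6175]
(I − A)⁻¹ = adj(I−A) / det(I−A) ≈
  [   1.0778     0.5896     0.2395]
  [   0.0000     1.5385     0.0000]
  [   0.1198     0.4929     1.1377]
Δx = (I − A)⁻¹ Δd with Δd having +150 in the Construction component and 0 elsewhere.
So Δx_C = L_CC · (+150), where L_CC = adj(I−A)_CC / det(I−A) = 0.5850 / 0.54275.
Δx_C = 0.5850 × (+150) / 0.54275 = 87.75 / 0.54275 ≈ 161.68.

Δx_C = 161.68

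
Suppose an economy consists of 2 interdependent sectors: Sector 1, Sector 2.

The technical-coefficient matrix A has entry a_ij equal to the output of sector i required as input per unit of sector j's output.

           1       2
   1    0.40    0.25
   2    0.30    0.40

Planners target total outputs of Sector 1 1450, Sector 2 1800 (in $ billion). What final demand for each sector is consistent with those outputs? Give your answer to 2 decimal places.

d_1 = 420.00, d_2 = 645.00

I − A =
  [   0.60    -0.25]
  [  -0.30     0.60]
d = (I − A) x:
  d_1 = (+0.60)·1450 + (-0.25)·1800 = 420.00
  d_2 = (-0.30)·1450 + (+0.60)·1800 = 645.00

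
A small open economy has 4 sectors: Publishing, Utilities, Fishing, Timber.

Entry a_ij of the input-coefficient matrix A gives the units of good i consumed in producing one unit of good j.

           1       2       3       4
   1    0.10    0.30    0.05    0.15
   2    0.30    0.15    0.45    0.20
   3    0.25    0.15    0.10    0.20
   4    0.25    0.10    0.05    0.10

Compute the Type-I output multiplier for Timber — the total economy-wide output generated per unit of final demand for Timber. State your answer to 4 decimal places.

m_4 = 3.3642

I − A =
  [   0.90    -0.30    -0.05    -0.15]
  [  -0.30     0.85    -0.45    -0.20]
  [  -0.25    -0.15     0.90    -0.20]
  [  -0.25    -0.10    -0.05     0.90]
Compute the cofactors C_ij = (−1)^(i+j)·(3×3 minor ij) of I−A; the adjugate is their transpose:
adj(I−A) = Cᵀ =
  [ 0.590750   0.262375   0.174875   0.195625]
  [ 0.411250   0.670625   0.374875   0.300875]
  [ 0.282750   0.220125   0.538125   0.215625]
  [ 0.225500   0.159625   0.120125   0.500125]
det(I−A) = Σ_j (I−A)_1j·C_1j = (0.90)(0.590750) + (-0.30)(0.411250) + (-0.05)(0.282750) + (-0.15)(0.225500) = 0.3603375
(I − A)⁻¹ = adj(I−A) / det(I−A) ≈
  [   1.63944     0.72814     0.48531     0.54289]
  [   1.14129     1.86110     1.04034     0.83498]
  [   0.78468     0.61089     1.49339     0.59840]
  [   0.62580     0.44299     0.33337     1.38793]
The output multiplier for sector j is the column-j sum of the Leontief inverse (I − A)⁻¹ = adj(I−A) / det(I−A).
Column 4 of adj(I−A): (0.195625, 0.300875, 0.215625, 0.500125); det(I−A) = 0.3603375.
m_4 = (0.195625 + 0.300875 + 0.215625 + 0.500125) / 0.3603375 = 1.21225 / 0.3603375 ≈ 3.3642.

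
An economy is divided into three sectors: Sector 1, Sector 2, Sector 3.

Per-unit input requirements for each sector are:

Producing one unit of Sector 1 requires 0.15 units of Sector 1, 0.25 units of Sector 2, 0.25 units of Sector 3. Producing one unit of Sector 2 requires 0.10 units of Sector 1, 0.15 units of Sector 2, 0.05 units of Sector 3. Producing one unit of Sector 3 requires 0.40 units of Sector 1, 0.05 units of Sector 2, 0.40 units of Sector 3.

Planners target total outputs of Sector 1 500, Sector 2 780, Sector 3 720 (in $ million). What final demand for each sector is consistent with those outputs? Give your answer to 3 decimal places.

d_1 = 59.000, d_2 = 502.000, d_3 = 268.000

I − A =
  [   0.85    -0.10    -0.40]
  [  -0.25     0.85    -0.05]
  [  -0.25    -0.05     0.60]
d = (I − A) x:
  d_1 = (+0.85)·500 + (-0.10)·780 + (-0.40)·720 = 59.000
  d_2 = (-0.25)·500 + (+0.85)·780 + (-0.05)·720 = 502.000
  d_3 = (-0.25)·500 + (-0.05)·780 + (+0.60)·720 = 268.000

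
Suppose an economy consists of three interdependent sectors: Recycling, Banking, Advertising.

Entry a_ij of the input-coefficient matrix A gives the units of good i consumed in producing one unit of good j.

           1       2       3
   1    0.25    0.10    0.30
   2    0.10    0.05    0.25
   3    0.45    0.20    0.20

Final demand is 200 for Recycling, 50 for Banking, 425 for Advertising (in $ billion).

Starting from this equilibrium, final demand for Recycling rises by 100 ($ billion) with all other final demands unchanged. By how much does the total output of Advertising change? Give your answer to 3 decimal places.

I − A =
  [   0.75    -0.10    -0.30]
  [  -0.10     0.95    -0.25]
  [  -0.45    -0.20     0.80]
Cofactors of I−A, C_ij = (−1)^(i+j)·(minor ij) (rows/columns in the sector order above):
  C_11 = (0.95)(0.80) − (-0.25)(-0.20) = 0.7100
  C_12 = −[(-0.10)(0.80) − (-0.25)(-0.45)] = 0.1925
  C_13 = (-0.10)(-0.20) − (0.95)(-0.45) = 0.4475
  C_21 = −[(-0.10)(0.80) − (-0.30)(-0.20)] = 0.1400
  C_22 = (0.75)(0.80) − (-0.30)(-0.45) = 0.4650
  C_23 = −[(0.75)(-0.20) − (-0.10)(-0.45)] = 0.1950
  C_31 = (-0.10)(-0.25) − (-0.30)(0.95) = 0.3100
  C_32 = −[(0.75)(-0.25) − (-0.30)(-0.10)] = 0.2175
  C_33 = (0.75)(0.95) − (-0.10)(-0.10) = 0.7025
det(I−A) = Σ_j (I−A)_1j·C_1j = (0.75)(0.7100) + (-0.10)(0.1925) + (-0.30)(0.4475) = 0.3790
adj(I−A) = Cᵀ =
  [ 0.7100   0.1400   0.3100]
  [ 0.1925   0.4650   0.2175]
  [ 0.4475   0.1950   0.7025]
(I − A)⁻¹ = adj(I−A) / det(I−A) ≈
  [   1.8734     0.3694     0.8179]
  [   0.5079     1.2269     0.5739]
  [   1.1807     0.5145     1.8536]
Δx = (I − A)⁻¹ Δd with Δd having +100 in the Recycling component and 0 elsewhere.
So Δx_3 = L_31 · (+100), where L_31 = adj(I−A)_31 / det(I−A) = 0.4475 / 0.3790.
Δx_3 = 0.4475 × (+100) / 0.3790 = 44.75 / 0.3790 ≈ 118.074.

Δx_3 = 118.074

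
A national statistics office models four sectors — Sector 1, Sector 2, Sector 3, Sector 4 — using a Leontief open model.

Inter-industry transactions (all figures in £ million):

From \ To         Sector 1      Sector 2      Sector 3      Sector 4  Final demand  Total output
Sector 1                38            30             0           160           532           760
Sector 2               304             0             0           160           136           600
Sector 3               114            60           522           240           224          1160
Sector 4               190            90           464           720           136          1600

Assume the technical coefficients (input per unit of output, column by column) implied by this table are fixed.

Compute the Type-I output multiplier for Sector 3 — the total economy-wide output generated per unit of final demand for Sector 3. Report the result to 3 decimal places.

Technical coefficients a_ij = z_ij / X_j:
  a_11 = 38/760 = 0.05, a_21 = 304/760 = 0.40, a_31 = 114/760 = 0.15, a_41 = 190/760 = 0.25
  a_12 = 30/600 = 0.05, a_22 = 0/600 = 0.00, a_32 = 60/600 = 0.10, a_42 = 90/600 = 0.15
  a_13 = 0/1160 = 0.00, a_23 = 0/1160 = 0.00, a_33 = 522/1160 = 0.45, a_43 = 464/1160 = 0.40
  a_14 = 160/1600 = 0.10, a_24 = 160/1600 = 0.10, a_34 = 240/1600 = 0.15, a_44 = 720/1600 = 0.45
I − A =
  [   0.95    -0.05     0.00    -0.10]
  [  -0.40     1.00     0.00    -0.10]
  [  -0.15    -0.10     0.55    -0.15]
  [  -0.25    -0.15    -0.40     0.55]
Compute the cofactors C_ij = (−1)^(i+j)·(3×3 minor ij) of I−A; the adjugate is their transpose:
adj(I−A) = Cᵀ =
  [ 0.230250   0.024375   0.042000   0.057750]
  [ 0.116750   0.210625   0.054000   0.074250]
  [ 0.151250   0.079375   0.465000   0.168750]
  [ 0.246500   0.126250   0.372000   0.511500]
det(I−A) = Σ_j (I−A)_1j·C_1j = (0.95)(0.230250) + (-0.05)(0.116750) + (0.00)(0.151250) + (-0.10)(0.246500) = 0.18825
(I − A)⁻¹ = adj(I−A) / det(I−A) ≈
  [   1.2231     0.1295     0.2231     0.3068]
  [   0.6202     1.1189     0.2869     0.3944]
  [   0.8035     0.4216     2.4701     0.8964]
  [   1.3094     0.6707     1.9761     2.7171]
The output multiplier for sector j is the column-j sum of the Leontief inverse (I − A)⁻¹ = adj(I−A) / det(I−A).
Column 3 of adj(I−A): (0.042000, 0.054000, 0.465000, 0.372000); det(I−A) = 0.18825.
m_3 = (0.042000 + 0.054000 + 0.465000 + 0.372000) / 0.18825 = 0.933 / 0.18825 ≈ 4.956.

m_3 = 4.956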